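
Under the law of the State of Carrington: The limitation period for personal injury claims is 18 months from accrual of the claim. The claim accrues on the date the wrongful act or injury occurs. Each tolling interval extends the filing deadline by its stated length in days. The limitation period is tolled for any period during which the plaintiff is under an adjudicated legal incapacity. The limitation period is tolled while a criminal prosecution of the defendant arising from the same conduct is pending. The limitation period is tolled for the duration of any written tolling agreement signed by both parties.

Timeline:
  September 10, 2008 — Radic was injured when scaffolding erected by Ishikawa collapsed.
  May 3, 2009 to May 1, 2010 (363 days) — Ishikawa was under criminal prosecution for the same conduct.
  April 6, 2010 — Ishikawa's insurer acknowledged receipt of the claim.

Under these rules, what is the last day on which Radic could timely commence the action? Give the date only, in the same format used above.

March 8, 2011

The limitation period began to run on September 10, 2008.
The untolled deadline — 18 months after September 10, 2008 — is March 10, 2010.
The period was tolled for 363 days by the pending criminal prosecution (May 3, 2009 to May 1, 2010), pushing the deadline to March 8, 2011.
None of the other events listed affects the running of the period under the stated rules.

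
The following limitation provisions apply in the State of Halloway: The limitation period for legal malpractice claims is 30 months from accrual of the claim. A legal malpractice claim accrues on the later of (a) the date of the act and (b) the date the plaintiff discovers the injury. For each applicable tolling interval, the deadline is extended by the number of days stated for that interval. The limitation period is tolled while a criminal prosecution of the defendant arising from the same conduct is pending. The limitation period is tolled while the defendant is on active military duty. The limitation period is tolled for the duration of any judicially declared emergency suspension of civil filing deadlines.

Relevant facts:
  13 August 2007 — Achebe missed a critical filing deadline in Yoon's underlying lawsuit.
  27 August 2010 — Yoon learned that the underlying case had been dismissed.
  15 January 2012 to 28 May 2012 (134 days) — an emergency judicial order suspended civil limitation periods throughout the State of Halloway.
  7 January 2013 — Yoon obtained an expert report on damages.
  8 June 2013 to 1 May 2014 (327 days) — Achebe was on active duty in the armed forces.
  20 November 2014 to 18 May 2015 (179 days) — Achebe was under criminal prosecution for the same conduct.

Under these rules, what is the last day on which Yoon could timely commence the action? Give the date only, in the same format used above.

Because discovery on 27 August 2010 post-dates the 13 August 2007 act, accrual under the later-of rule falls on 27 August 2010.
30 months from 27 August 2010 is 27 February 2013.
The emergency suspension of filing deadlines from 15 January 2012 to 28 May 2012 tolled the period for 134 days, extending the deadline to 11 July 2013.
The defendant's active military service from 8 June 2013 to 1 May 2014 tolled the period for 327 days, extending the deadline to 3 June 2014.
The pending criminal prosecution starting 20 November 2014 came too late — the period had run on 3 June 2014 — and so does not extend the deadline.
None of the other events listed affects the running of the period under the stated rules.

3 June 2014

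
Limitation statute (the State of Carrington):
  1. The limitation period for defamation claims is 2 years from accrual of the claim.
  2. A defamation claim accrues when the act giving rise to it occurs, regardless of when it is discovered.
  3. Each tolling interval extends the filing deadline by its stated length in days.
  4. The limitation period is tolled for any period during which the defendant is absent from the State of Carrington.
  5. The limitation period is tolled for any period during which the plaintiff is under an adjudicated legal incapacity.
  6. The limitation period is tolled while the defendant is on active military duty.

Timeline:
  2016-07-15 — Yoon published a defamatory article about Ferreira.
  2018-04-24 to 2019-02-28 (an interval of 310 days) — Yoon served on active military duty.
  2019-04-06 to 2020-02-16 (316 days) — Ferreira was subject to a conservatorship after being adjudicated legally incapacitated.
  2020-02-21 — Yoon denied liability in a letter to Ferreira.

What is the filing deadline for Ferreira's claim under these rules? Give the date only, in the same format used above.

The limitation period began to run on 2016-07-15.
2 years from 2016-07-15 is 2018-07-15.
Because the defendant's active military service ran from 2018-04-24 to 2019-02-28, the deadline is extended by 310 days to 2019-05-21.
Because the plaintiff's legal incapacity ran from 2019-04-06 to 2020-02-16, the deadline is extended by 316 days to 2020-04-01.
None of the other events listed affects the running of the period under the stated rules.

2020-04-01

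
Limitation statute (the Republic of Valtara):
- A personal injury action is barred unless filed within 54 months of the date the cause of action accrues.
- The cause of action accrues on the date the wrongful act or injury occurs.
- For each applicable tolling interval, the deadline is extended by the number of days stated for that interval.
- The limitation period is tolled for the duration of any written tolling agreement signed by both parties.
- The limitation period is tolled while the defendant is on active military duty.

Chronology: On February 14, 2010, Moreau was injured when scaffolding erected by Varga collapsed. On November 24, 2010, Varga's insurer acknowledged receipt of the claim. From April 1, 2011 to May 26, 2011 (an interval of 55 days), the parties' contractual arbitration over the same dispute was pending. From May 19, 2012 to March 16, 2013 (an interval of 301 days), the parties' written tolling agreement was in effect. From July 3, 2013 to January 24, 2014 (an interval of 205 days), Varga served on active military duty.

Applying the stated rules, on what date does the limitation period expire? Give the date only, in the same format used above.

The claim accrued on February 14, 2010, when the wrongful act occurred.
The untolled deadline — 54 months after February 14, 2010 — is August 14, 2014.
The written tolling agreement from May 19, 2012 to March 16, 2013 tolled the period for 301 days, extending the deadline to June 11, 2015.
The defendant's active military service from July 3, 2013 to January 24, 2014 tolled the period for 205 days, extending the deadline to January 2, 2016.
Although a pending arbitration ran from April 1, 2011 to May 26, 2011, the stated rules do not make that a tolling event, so it is disregarded.
None of the other events listed affects the running of the period under the stated rules.

January 2, 2016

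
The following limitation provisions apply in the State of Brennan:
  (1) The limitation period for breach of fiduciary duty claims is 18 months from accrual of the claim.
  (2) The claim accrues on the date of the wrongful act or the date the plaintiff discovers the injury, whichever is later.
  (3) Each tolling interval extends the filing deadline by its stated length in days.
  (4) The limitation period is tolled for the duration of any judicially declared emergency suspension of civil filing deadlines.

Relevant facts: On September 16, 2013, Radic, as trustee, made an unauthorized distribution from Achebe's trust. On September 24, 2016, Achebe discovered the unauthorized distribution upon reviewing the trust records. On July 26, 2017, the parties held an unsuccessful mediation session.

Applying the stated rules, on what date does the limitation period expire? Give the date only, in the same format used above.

March 24, 2018

Because discovery on September 24, 2016 post-dates the September 16, 2013 act, accrual under the later-of rule falls on September 24, 2016.
The untolled deadline — 18 months after September 24, 2016 — is March 24, 2018.
None of the other events listed affects the running of the period under the stated rules.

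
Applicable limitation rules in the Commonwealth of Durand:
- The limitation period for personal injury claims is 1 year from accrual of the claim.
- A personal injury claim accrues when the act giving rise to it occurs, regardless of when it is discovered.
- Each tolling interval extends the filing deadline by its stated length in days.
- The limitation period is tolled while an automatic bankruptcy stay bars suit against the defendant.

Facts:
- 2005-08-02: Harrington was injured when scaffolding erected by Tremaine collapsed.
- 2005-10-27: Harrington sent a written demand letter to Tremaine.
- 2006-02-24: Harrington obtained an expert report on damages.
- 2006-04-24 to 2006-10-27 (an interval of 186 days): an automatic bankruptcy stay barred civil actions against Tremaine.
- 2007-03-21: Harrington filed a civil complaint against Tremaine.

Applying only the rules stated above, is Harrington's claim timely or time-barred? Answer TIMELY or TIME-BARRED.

The claim accrued on 2005-08-02, the date of the act.
The untolled deadline — 1 year after 2005-08-02 — is 2006-08-02.
Because the automatic bankruptcy stay ran from 2006-04-24 to 2006-10-27, the deadline is extended by 186 days to 2007-02-04.
Nothing else in the chronology tolls or restarts the period.
Filing on 2007-03-21 missed the 2007-02-04 deadline — the action is time-barred.

TIME-BARRED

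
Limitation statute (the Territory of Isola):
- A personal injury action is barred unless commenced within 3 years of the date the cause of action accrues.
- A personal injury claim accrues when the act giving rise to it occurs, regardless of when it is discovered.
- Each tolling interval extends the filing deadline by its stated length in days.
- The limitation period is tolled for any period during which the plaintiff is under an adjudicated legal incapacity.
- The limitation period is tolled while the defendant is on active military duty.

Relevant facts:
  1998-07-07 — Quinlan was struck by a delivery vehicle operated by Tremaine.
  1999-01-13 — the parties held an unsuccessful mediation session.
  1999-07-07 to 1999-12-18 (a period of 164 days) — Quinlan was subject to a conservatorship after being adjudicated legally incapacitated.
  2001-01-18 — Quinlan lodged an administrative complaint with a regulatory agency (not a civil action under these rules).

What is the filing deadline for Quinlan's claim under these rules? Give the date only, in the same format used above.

The claim accrued on 1998-07-07, when the wrongful act occurred.
Adding the 3 years base period to 1998-07-07 gives a deadline of 2001-07-07, before any tolling.
The period was tolled for 164 days by the plaintiff's legal incapacity (1999-07-07 to 1999-12-18), pushing the deadline to 2001-12-18.
The other events in the timeline have no effect on the limitation period under the stated rules.

2001-12-18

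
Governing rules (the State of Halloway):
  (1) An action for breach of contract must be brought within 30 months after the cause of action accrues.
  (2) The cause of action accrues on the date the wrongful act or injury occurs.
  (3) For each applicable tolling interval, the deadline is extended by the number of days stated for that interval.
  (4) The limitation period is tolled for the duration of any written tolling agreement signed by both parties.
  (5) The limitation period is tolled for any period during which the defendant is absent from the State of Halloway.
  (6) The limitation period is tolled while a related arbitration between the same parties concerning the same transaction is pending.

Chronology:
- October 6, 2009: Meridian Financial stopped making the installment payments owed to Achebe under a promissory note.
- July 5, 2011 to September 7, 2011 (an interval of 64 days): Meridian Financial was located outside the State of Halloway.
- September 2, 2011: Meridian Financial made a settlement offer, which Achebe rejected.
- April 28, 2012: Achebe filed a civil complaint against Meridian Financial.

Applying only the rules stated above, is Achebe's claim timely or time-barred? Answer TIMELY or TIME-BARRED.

The limitation period began to run on October 6, 2009.
30 months from October 6, 2009 is April 6, 2012.
The defendant's absence from the jurisdiction from July 5, 2011 to September 7, 2011 tolled the period for 64 days, extending the deadline to June 9, 2012.
The other events in the timeline have no effect on the limitation period under the stated rules.
Achebe filed on April 28, 2012, before the June 9, 2012 deadline, so the action is timely.

TIMELY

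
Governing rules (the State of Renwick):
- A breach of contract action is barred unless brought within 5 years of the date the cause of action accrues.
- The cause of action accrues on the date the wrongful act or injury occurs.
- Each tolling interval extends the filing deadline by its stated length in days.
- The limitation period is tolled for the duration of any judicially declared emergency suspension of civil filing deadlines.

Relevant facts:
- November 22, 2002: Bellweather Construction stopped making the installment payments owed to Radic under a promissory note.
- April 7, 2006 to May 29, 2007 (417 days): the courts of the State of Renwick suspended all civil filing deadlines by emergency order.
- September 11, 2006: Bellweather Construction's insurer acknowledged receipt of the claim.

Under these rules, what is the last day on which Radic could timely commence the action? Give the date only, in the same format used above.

The claim accrued on November 22, 2002, when the wrongful act occurred.
The untolled deadline — 5 years after November 22, 2002 — is November 22, 2007.
The emergency suspension of filing deadlines from April 7, 2006 to May 29, 2007 tolled the period for 417 days, extending the deadline to January 12, 2009.
None of the other events listed affects the running of the period under the stated rules.

January 12, 2009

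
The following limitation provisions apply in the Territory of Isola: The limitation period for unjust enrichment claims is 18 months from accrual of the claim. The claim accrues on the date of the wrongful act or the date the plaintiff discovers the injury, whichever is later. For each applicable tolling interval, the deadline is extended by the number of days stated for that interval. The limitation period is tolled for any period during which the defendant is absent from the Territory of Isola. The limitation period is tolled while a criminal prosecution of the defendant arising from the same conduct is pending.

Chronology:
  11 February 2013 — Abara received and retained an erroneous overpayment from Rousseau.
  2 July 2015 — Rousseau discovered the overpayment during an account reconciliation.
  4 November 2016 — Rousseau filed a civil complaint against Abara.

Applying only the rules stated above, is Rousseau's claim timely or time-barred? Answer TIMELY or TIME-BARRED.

Because discovery on 2 July 2015 post-dates the 11 February 2013 act, accrual under the later-of rule falls on 2 July 2015.
The untolled deadline — 18 months after 2 July 2015 — is 2 January 2017.
Filing on 4 November 2016 beat the 2 January 2017 deadline — the action is timely.

TIMELY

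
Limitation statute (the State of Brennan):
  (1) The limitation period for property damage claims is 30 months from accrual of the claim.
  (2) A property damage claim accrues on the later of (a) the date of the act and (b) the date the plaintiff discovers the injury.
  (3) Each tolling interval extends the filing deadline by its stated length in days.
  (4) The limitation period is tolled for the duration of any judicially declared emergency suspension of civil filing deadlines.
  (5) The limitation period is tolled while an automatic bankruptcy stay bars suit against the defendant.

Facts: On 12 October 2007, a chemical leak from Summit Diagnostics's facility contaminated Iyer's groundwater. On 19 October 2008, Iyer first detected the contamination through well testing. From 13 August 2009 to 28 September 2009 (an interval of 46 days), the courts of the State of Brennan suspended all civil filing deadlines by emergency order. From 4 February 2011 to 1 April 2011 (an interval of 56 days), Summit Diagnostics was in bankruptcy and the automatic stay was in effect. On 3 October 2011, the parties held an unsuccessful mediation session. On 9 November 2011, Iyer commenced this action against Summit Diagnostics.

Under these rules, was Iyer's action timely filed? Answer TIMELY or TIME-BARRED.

Taking the later of the act (12 October 2007) and discovery (19 October 2008), the claim accrued on 19 October 2008.
The untolled deadline — 30 months after 19 October 2008 — is 19 April 2011.
The emergency suspension of filing deadlines from 13 August 2009 to 28 September 2009 tolled the period for 46 days, extending the deadline to 4 June 2011.
The automatic bankruptcy stay from 4 February 2011 to 1 April 2011 tolled the period for 56 days, extending the deadline to 30 July 2011.
None of the other events listed affects the running of the period under the stated rules.
Iyer filed on 9 November 2011, after the 30 July 2011 deadline, so the action is time-barred.

TIME-BARRED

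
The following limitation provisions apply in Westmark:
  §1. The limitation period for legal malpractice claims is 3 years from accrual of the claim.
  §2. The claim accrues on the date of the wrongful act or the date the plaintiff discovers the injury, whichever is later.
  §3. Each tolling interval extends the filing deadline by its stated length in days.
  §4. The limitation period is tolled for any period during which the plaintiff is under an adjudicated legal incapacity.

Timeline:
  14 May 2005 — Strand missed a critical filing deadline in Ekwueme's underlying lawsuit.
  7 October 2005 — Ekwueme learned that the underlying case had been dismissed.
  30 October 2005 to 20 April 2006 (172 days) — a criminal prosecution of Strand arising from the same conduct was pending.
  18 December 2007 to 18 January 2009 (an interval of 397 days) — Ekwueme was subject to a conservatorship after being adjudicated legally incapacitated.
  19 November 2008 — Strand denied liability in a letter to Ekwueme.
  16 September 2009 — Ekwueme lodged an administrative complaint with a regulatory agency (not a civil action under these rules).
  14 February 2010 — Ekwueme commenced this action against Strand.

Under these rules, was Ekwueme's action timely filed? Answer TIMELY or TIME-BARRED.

Taking the later of the act (14 May 2005) and discovery (7 October 2005), the claim accrued on 7 October 2005.
The untolled deadline — 3 years after 7 October 2005 — is 7 October 2008.
Because the plaintiff's legal incapacity ran from 18 December 2007 to 18 January 2009, the deadline is extended by 397 days to 8 November 2009.
The pending criminal prosecution from 30 October 2005 to 20 April 2006 does not toll the period, because no stated rule makes a criminal prosecution a tolling event.
Nothing else in the chronology tolls or restarts the period.
The 14 February 2010 filing falls after the 8 November 2009 deadline; the claim is time-barred.

TIME-BARRED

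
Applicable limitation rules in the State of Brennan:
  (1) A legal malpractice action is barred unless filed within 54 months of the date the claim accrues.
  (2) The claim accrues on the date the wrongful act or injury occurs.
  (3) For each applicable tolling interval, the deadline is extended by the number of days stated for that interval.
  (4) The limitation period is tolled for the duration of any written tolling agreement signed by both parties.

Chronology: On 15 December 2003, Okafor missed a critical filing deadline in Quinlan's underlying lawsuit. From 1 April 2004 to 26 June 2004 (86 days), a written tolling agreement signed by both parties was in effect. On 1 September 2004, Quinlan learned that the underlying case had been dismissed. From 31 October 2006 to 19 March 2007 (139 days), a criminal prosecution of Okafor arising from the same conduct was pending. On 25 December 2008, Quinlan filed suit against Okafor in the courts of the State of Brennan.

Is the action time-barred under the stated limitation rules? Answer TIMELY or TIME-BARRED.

Because the rule ties accrual to occurrence, the claim accrued on 15 December 2003, not on the 1 September 2004 discovery date.
54 months from 15 December 2003 is 15 June 2008.
The written tolling agreement from 1 April 2004 to 26 June 2004 tolled the period for 86 days, extending the deadline to 9 September 2008.
No stated provision tolls the period for a criminal prosecution, so the interval from 31 October 2006 to 19 March 2007 has no effect on the deadline.
Filing on 25 December 2008 missed the 9 September 2008 deadline — the action is time-barred.

TIME-BARRED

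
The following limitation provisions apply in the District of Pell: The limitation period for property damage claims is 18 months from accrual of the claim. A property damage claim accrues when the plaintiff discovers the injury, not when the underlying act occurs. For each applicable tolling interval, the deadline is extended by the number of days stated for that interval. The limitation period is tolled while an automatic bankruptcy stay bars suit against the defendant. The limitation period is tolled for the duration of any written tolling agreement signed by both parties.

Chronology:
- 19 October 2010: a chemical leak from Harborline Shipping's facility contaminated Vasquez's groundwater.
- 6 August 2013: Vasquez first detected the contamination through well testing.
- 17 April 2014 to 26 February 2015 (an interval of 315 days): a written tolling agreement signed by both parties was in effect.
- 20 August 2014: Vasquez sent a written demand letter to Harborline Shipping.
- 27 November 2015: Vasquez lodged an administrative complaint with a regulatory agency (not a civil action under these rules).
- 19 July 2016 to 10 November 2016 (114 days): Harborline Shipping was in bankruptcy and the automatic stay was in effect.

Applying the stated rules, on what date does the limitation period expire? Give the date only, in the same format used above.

18 December 2015

Under the discovery rule, the claim accrued on 6 August 2013, when Vasquez discovered the injury — not on the 19 October 2010 date of the underlying act.
The untolled deadline — 18 months after 6 August 2013 — is 6 February 2015.
The period was tolled for 315 days by the written tolling agreement (17 April 2014 to 26 February 2015), pushing the deadline to 18 December 2015.
The automatic bankruptcy stay from 19 July 2016 to 10 November 2016 began after the period had already run on 18 December 2015, so it has no tolling effect.
None of the other events listed affects the running of the period under the stated rules.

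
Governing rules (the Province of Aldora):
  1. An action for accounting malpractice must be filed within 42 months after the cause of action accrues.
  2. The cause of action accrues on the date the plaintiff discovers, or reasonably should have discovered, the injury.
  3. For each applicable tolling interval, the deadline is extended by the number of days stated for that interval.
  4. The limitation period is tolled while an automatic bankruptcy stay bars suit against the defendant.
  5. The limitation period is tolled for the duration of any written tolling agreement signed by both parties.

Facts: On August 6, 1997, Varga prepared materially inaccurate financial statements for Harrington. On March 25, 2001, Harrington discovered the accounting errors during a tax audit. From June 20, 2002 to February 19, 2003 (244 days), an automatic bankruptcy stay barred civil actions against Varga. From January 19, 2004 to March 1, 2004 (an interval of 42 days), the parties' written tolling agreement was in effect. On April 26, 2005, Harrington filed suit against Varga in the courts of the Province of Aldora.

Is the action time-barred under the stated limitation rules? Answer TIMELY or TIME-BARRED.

TIMELY

Under the discovery rule, the claim accrued on March 25, 2001, when Harrington discovered the injury — not on the August 6, 1997 date of the underlying act.
42 months from March 25, 2001 is September 25, 2004.
Because the automatic bankruptcy stay ran from June 20, 2002 to February 19, 2003, the deadline is extended by 244 days to May 27, 2005.
The written tolling agreement from January 19, 2004 to March 1, 2004 tolled the period for 42 days, extending the deadline to July 8, 2005.
Filing on April 26, 2005 beat the July 8, 2005 deadline — the action is timely.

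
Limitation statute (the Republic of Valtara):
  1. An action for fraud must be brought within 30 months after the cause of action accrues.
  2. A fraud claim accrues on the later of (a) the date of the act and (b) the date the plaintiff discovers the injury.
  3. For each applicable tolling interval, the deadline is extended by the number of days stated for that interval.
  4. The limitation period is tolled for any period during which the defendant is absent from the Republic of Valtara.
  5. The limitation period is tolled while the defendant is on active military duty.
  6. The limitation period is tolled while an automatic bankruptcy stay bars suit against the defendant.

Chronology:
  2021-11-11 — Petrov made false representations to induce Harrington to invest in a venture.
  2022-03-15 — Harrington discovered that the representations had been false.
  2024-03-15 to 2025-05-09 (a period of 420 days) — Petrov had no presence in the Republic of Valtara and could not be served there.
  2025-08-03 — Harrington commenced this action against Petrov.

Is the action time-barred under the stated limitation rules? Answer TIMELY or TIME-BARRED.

Because discovery on 2022-03-15 post-dates the 2021-11-11 act, accrual under the later-of rule falls on 2022-03-15.
The untolled deadline — 30 months after 2022-03-15 — is 2024-09-15.
The defendant's absence from the jurisdiction from 2024-03-15 to 2025-05-09 tolled the period for 420 days, extending the deadline to 2025-11-09.
Filing on 2025-08-03 beat the 2025-11-09 deadline — the action is timely.

TIMELY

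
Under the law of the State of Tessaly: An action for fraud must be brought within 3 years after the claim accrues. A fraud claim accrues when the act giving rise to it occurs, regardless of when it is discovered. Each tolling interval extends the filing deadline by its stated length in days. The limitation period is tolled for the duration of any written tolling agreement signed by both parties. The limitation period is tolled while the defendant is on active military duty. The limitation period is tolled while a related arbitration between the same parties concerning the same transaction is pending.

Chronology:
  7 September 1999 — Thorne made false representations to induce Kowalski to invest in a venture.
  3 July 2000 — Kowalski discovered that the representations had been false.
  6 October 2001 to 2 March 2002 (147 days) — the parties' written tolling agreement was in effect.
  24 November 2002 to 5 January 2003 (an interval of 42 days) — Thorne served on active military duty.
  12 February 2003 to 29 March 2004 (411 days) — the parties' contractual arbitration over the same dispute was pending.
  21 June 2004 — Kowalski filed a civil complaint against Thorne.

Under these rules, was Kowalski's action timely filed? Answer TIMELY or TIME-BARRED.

Accrual is governed by the date of the act, so the period began to run on 7 September 1999; the later discovery on 3 July 2000 is irrelevant under the stated rule.
3 years from 7 September 1999 is 7 September 2002.
The written tolling agreement from 6 October 2001 to 2 March 2002 tolled the period for 147 days, extending the deadline to 1 February 2003.
The defendant's active military service from 24 November 2002 to 5 January 2003 tolled the period for 42 days, extending the deadline to 15 March 2003.
Because the pending related arbitration ran from 12 February 2003 to 29 March 2004, the deadline is extended by 411 days to 29 April 2004.
Filing on 21 June 2004 missed the 29 April 2004 deadline — the action is time-barred.

TIME-BARRED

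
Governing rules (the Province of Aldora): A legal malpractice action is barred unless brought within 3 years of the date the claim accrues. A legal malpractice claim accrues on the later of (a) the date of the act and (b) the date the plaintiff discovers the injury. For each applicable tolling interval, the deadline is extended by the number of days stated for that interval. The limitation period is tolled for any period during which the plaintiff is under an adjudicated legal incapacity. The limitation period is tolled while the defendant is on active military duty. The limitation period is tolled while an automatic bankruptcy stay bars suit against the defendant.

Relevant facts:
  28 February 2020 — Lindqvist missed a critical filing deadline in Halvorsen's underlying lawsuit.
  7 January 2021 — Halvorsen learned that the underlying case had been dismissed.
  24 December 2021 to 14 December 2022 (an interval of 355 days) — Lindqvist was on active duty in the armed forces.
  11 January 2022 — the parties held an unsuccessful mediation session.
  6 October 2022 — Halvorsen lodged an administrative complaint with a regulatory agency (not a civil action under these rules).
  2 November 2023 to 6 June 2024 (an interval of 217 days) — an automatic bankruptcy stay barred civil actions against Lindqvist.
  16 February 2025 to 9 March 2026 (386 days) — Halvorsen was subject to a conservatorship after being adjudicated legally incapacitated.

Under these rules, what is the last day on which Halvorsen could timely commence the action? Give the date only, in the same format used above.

22 August 2026

Because discovery on 7 January 2021 post-dates the 28 February 2020 act, accrual under the later-of rule falls on 7 January 2021.
3 years from 7 January 2021 is 7 January 2024.
Because the defendant's active military service ran from 24 December 2021 to 14 December 2022, the deadline is extended by 355 days to 27 December 2024.
Because the automatic bankruptcy stay ran from 2 November 2023 to 6 June 2024, the deadline is extended by 217 days to 1 August 2025.
Because the plaintiff's legal incapacity ran from 16 February 2025 to 9 March 2026, the deadline is extended by 386 days to 22 August 2026.
None of the other events listed affects the running of the period under the stated rules.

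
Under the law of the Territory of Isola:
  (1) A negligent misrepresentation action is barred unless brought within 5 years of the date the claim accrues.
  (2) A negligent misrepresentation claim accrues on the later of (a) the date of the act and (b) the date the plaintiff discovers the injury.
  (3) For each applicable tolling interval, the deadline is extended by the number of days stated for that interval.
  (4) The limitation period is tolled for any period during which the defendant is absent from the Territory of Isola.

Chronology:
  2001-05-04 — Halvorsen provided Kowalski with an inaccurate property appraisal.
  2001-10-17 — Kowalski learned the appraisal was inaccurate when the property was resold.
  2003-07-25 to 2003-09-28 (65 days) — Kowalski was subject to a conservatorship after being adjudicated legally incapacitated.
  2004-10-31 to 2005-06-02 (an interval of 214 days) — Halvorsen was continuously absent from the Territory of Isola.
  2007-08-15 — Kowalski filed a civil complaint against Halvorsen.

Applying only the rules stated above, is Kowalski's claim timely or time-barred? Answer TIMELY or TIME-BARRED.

Because discovery on 2001-10-17 post-dates the 2001-05-04 act, accrual under the later-of rule falls on 2001-10-17.
5 years from 2001-10-17 is 2006-10-17.
Because the defendant's absence from the jurisdiction ran from 2004-10-31 to 2005-06-02, the deadline is extended by 214 days to 2007-05-19.
No stated provision tolls the period for the plaintiff's incapacity, so the interval from 2003-07-25 to 2003-09-28 has no effect on the deadline.
Filing on 2007-08-15 missed the 2007-05-19 deadline — the action is time-barred.

TIME-BARRED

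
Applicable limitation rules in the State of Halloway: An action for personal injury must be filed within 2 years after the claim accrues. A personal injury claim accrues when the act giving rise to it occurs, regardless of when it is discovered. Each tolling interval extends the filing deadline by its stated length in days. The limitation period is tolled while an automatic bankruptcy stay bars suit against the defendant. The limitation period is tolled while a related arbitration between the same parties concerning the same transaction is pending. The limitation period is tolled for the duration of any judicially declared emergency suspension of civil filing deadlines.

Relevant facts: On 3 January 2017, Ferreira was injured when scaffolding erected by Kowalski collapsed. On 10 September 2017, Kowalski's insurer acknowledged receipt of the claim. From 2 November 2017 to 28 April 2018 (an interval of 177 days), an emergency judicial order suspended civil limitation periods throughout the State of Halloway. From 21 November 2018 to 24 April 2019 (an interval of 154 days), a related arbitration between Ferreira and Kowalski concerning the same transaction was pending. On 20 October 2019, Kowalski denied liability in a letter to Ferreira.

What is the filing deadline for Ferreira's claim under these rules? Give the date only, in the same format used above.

The claim accrued on 3 January 2017, when the wrongful act occurred.
The untolled deadline — 2 years after 3 January 2017 — is 3 January 2019.
The emergency suspension of filing deadlines from 2 November 2017 to 28 April 2018 tolled the period for 177 days, extending the deadline to 29 June 2019.
Because the pending related arbitration ran from 21 November 2018 to 24 April 2019, the deadline is extended by 154 days to 30 November 2019.
Nothing else in the chronology tolls or restarts the period.

30 November 2019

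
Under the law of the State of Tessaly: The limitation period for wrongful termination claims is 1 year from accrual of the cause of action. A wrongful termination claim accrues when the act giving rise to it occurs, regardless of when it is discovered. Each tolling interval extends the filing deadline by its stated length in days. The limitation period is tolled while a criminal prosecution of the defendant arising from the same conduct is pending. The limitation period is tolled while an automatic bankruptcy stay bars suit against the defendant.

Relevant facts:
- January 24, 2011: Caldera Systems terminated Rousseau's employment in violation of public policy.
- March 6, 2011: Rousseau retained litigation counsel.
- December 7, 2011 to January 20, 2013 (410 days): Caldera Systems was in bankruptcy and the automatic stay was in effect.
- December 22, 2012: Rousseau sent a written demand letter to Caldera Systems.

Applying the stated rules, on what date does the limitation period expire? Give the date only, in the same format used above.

March 9, 2013

The claim accrued on January 24, 2011, when the wrongful act occurred.
1 year from January 24, 2011 is January 24, 2012.
The automatic bankruptcy stay from December 7, 2011 to January 20, 2013 tolled the period for 410 days, extending the deadline to March 9, 2013.
The other events in the timeline have no effect on the limitation period under the stated rules.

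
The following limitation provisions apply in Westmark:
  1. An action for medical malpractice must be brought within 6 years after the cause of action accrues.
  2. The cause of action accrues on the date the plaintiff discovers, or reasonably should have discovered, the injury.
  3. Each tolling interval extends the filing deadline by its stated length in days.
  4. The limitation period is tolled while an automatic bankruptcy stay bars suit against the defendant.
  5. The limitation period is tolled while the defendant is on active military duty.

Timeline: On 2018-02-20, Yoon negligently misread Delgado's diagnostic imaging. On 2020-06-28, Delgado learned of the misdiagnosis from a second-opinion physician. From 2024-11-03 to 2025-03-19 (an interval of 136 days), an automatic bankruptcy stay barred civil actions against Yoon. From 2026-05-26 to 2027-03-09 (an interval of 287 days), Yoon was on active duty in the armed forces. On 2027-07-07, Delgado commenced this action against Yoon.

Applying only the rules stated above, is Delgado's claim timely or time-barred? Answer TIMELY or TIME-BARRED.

TIMELY

Accrual is tied to discovery, so the period began on 2020-06-28 rather than on 2018-02-20 when the act occurred.
6 years from 2020-06-28 is 2026-06-28.
Because the automatic bankruptcy stay ran from 2024-11-03 to 2025-03-19, the deadline is extended by 136 days to 2026-11-11.
Because the defendant's active military service ran from 2026-05-26 to 2027-03-09, the deadline is extended by 287 days to 2027-08-25.
Filing on 2027-07-07 beat the 2027-08-25 deadline — the action is timely.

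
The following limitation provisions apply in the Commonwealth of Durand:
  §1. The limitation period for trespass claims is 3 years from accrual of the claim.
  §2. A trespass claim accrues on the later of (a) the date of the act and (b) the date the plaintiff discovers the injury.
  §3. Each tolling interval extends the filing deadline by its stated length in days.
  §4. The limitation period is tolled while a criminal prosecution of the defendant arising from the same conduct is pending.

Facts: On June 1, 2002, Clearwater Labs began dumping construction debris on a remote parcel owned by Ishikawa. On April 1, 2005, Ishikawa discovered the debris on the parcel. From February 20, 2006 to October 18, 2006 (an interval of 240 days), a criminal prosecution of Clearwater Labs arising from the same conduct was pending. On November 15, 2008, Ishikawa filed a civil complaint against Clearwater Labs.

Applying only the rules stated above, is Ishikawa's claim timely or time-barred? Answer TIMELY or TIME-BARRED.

Taking the later of the act (June 1, 2002) and discovery (April 1, 2005), the claim accrued on April 1, 2005.
The untolled deadline — 3 years after April 1, 2005 — is April 1, 2008.
Because the pending criminal prosecution ran from February 20, 2006 to October 18, 2006, the deadline is extended by 240 days to November 27, 2008.
Filing on November 15, 2008 beat the November 27, 2008 deadline — the action is timely.

TIMELY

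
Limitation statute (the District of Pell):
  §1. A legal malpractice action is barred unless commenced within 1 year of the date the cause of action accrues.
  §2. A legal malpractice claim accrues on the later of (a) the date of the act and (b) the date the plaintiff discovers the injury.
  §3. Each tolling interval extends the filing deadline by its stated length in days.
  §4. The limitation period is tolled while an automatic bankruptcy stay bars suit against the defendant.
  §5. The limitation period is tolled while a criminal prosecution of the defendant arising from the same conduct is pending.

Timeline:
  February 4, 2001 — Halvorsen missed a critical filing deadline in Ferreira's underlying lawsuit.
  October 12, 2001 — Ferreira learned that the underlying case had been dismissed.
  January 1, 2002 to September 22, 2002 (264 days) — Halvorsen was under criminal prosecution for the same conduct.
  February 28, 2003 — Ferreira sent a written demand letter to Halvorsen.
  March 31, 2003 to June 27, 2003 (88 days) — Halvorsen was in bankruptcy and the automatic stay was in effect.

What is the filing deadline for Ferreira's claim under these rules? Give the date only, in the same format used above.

September 29, 2003

Taking the later of the act (February 4, 2001) and discovery (October 12, 2001), the claim accrued on October 12, 2001.
Adding the 1 year base period to October 12, 2001 gives a deadline of October 12, 2002, before any tolling.
Because the pending criminal prosecution ran from January 1, 2002 to September 22, 2002, the deadline is extended by 264 days to July 3, 2003.
The period was tolled for 88 days by the automatic bankruptcy stay (March 31, 2003 to June 27, 2003), pushing the deadline to September 29, 2003.
The other events in the timeline have no effect on the limitation period under the stated rules.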